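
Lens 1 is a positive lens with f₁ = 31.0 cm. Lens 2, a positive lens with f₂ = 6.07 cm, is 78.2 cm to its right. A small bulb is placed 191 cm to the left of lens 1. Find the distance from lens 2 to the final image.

Lens 1: 1/d_i1 = 1/f₁ − 1/d_o1 = 1/(31.0) − 1/(191) = 0.02702, so d_i1 = 37.01 cm.
The intermediate image is 37.01 cm to the right of lens 1, which is 78.2 − (37.01) = 41.19 cm to the left of lens 2, so d_o2 = +41.19 cm.
Lens 2: 1/d_i2 = 1/f₂ − 1/d_o2 = 1/(6.07) − 1/(41.19) = 0.1405, so d_i2 = 7.12 cm.
The final image is real, 7.12 cm to the right of lens 2 (overall magnification ≈ 0.033).

7.12 cm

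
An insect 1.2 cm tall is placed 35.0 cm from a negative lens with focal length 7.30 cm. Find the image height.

0.207 cm

For a negative lens, f = -7.30 cm.
1/d_i = 1/f − 1/d_o = 1/(-7.300) − 1/(35.0) = -0.1656, so d_i = -6.040 cm.
m = −d_i/d_o = +0.1726.
|h_i| = |m|·h_o = 0.1726 × 1.2 = 0.207 cm. The image is virtual, upright and reduced, on the same side as the object.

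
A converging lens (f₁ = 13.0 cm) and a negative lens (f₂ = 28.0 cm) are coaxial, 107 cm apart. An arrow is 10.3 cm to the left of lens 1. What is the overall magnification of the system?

Lens 1: 1/d_i1 = 1/(13.0) − 1/(10.3) = -0.02016, so d_i1 = -49.59 cm; m₁ = −d_i1/d_o1 = +4.815.
d_o2 = 107 − (-49.59) = 156.6 cm.
f₂ = −28.0 cm (diverging).
Lens 2: 1/d_i2 = 1/(-28.0) − 1/(156.6) = -0.04210, so d_i2 = -23.75 cm; m₂ = −d_i2/d_o2 = +0.1517.
m = m₁·m₂ = (+4.815)(+0.1517) = +0.730.

m = +0.730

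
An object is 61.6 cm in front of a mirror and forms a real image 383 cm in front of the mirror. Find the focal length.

f = 53.1 cm (concave)

Real image ⇒ d_i = +383 cm.
1/f = 1/d_o + 1/d_i = 1/(61.6) + 1/(383) = 0.01884, so f = 53.1 cm.
Since f is positive, the mirror is concave.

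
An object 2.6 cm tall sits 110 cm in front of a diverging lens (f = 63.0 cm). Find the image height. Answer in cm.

For a diverging lens, f = -63.0 cm.
1/d_i = 1/f − 1/d_o = 1/(-63.00) − 1/(110) = -0.02496, so d_i = -40.06 cm.
m = −d_i/d_o = +0.3642.
|h_i| = |m|·h_o = 0.3642 × 2.6 = 0.947 cm. The image is virtual, upright and reduced, on the same side as the object.

0.947 cm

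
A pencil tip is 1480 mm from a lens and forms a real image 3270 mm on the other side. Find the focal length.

Real image ⇒ d_i = +3270 mm.
1/f = 1/d_o + 1/d_i = 1/(1480) + 1/(3270) = 0.0009815, so f = 1020 mm.
Since f is positive, the lens is converging.

f = 1020 mm (converging)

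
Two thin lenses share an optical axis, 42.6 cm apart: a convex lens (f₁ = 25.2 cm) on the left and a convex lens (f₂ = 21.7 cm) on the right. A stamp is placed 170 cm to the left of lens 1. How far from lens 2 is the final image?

Lens 1: 1/d_i1 = 1/f₁ − 1/d_o1 = 1/(25.2) − 1/(170) = 0.03380, so d_i1 = 29.59 cm.
The intermediate image is 29.59 cm to the right of lens 1, which is 42.6 − (29.59) = 13.01 cm to the left of lens 2, so d_o2 = +13.01 cm.
Lens 2: 1/d_i2 = 1/f₂ − 1/d_o2 = 1/(21.7) − 1/(13.01) = -0.03078, so d_i2 = -32.5 cm.
The final image is virtual, 32.5 cm to the left of lens 2 (overall magnification ≈ -0.43).

32.5 cm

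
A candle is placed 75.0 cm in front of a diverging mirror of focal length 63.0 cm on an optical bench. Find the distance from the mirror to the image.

34.2 cm

For a diverging mirror, f = -63.0 cm.
Mirror equation: 1/s_i = 1/f − 1/s_o = 1/(-63.00) − 1/(75.0) = -0.01587 − 0.01333 = -0.02921, so s_i = -34.2 cm.
The image is virtual, upright and reduced, behind the mirror.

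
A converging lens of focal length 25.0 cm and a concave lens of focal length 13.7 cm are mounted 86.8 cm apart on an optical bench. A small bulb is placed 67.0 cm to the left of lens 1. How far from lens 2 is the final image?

Lens 1: 1/d_i1 = 1/f₁ − 1/d_o1 = 1/(25.0) − 1/(67.0) = 0.02507, so d_i1 = 39.88 cm.
The intermediate image is 39.88 cm to the right of lens 1, which is 86.8 − (39.88) = 46.92 cm to the left of lens 2, so d_o2 = +46.92 cm.
Lens 2 is diverging, so f₂ = −13.7 cm.
Lens 2: 1/d_i2 = 1/f₂ − 1/d_o2 = 1/(-13.7) − 1/(46.92) = -0.09431, so d_i2 = -10.6 cm.
The final image is virtual, 10.6 cm to the left of lens 2 (overall magnification ≈ -0.13).

10.6 cm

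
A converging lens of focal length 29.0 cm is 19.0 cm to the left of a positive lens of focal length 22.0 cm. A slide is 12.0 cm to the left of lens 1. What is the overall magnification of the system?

Lens 1: 1/d_i1 = 1/(29.0) − 1/(12.0) = -0.04885, so d_i1 = -20.47 cm; m₁ = −d_i1/d_o1 = +1.706.
d_o2 = 19.0 − (-20.47) = 39.47 cm.
Lens 2: 1/d_i2 = 1/(22.0) − 1/(39.47) = 0.02012, so d_i2 = 49.70 cm; m₂ = −d_i2/d_o2 = -1.259.
m = m₁·m₂ = (+1.706)(-1.259) = -2.15.

m = -2.15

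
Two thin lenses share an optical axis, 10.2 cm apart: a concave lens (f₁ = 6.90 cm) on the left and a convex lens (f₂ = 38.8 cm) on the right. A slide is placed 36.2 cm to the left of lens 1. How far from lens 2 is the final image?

Lens 1 is diverging, so f₁ = −6.90 cm.
Lens 1: 1/d_i1 = 1/f₁ − 1/d_o1 = 1/(-6.90) − 1/(36.2) = -0.1726, so d_i1 = -5.795 cm.
The intermediate image is 5.795 cm to the left of lens 1 (virtual), which is 10.2 − (-5.795) = 15.99 cm to the left of lens 2, so d_o2 = +15.99 cm.
Lens 2: 1/d_i2 = 1/f₂ − 1/d_o2 = 1/(38.8) − 1/(15.99) = -0.03677, so d_i2 = -27.2 cm.
The final image is virtual, 27.2 cm to the left of lens 2 (overall magnification ≈ 0.27).

27.2 cm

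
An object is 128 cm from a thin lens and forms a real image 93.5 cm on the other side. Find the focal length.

f = 54.0 cm (converging)

Real image ⇒ d_i = +93.5 cm.
1/f = 1/d_o + 1/d_i = 1/(128) + 1/(93.5) = 0.01851, so f = 54.0 cm.
Since f is positive, the thin lens is converging.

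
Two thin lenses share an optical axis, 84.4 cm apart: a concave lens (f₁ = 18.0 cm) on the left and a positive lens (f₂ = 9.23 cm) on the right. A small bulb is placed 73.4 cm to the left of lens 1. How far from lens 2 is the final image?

10.2 cm

Lens 1 is diverging, so f₁ = −18.0 cm.
Lens 1: 1/d_i1 = 1/f₁ − 1/d_o1 = 1/(-18.0) − 1/(73.4) = -0.06918, so d_i1 = -14.46 cm.
The intermediate image is 14.46 cm to the left of lens 1 (virtual), which is 84.4 − (-14.46) = 98.86 cm to the left of lens 2, so d_o2 = +98.86 cm.
Lens 2: 1/d_i2 = 1/f₂ − 1/d_o2 = 1/(9.23) − 1/(98.86) = 0.09823, so d_i2 = 10.2 cm.
The final image is real, 10.2 cm to the right of lens 2 (overall magnification ≈ -0.020).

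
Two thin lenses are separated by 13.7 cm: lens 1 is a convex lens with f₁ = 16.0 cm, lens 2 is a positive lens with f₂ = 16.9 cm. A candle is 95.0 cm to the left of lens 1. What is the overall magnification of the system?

m = -0.153

Lens 1: 1/d_i1 = 1/(16.0) − 1/(95.0) = 0.05197, so d_i1 = 19.24 cm; m₁ = −d_i1/d_o1 = -0.2025.
d_o2 = 13.7 − (19.24) = -5.540 cm (virtual object).
Lens 2: 1/d_i2 = 1/(16.9) − 1/(-5.540) = 0.2397, so d_i2 = 4.172 cm; m₂ = −d_i2/d_o2 = +0.7531.
m = m₁·m₂ = (-0.2025)(+0.7531) = -0.153.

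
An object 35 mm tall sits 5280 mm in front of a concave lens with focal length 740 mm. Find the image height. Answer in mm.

For a concave lens, f = -740 mm.
1/d_i = 1/f − 1/d_o = 1/(-740.0) − 1/(5280) = -0.001541, so d_i = -649.0 mm.
m = −d_i/d_o = +0.1229.
|h_i| = |m|·h_o = 0.1229 × 35 = 4.30 mm. The image is virtual, upright and reduced, on the same side as the object.

4.30 mm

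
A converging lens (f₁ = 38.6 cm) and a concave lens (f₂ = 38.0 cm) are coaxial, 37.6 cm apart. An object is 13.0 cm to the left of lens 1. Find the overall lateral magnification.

Lens 1: 1/d_i1 = 1/(38.6) − 1/(13.0) = -0.05102, so d_i1 = -19.60 cm; m₁ = −d_i1/d_o1 = +1.508.
d_o2 = 37.6 − (-19.60) = 57.20 cm.
f₂ = −38.0 cm (diverging).
Lens 2: 1/d_i2 = 1/(-38.0) − 1/(57.20) = -0.04380, so d_i2 = -22.83 cm; m₂ = −d_i2/d_o2 = +0.3992.
m = m₁·m₂ = (+1.508)(+0.3992) = +0.602.

m = +0.602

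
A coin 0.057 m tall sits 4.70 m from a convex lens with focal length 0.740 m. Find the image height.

1/d_i = 1/f − 1/d_o = 1/(0.7400) − 1/(4.70) = 1.139, so d_i = 0.8783 m.
m = −d_i/d_o = -0.1869.
|h_i| = |m|·h_o = 0.1869 × 0.057 = 0.0107 m. The image is real, inverted and reduced, on the far side of the lens.

0.0107 m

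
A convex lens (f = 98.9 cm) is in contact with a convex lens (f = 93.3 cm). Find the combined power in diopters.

P₁ = 1/f₁ = 1/(0.989 m) = +1.011 D; P₂ = 1/f₂ = 1/(0.933 m) = +1.072 D.
For thin lenses in contact, P = P₁ + P₂ = (+1.011) + (+1.072) = +2.08 D.

P = +2.08 D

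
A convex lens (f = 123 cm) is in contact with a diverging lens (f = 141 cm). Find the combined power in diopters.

P₁ = 1/f₁ = 1/(1.23 m) = +0.8130 D; P₂ = 1/f₂ = 1/(-1.41 m) = -0.7092 D.
For thin lenses in contact, P = P₁ + P₂ = (+0.8130) + (-0.7092) = +0.104 D.

P = +0.104 D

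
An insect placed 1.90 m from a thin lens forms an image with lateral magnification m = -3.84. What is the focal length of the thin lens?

m = −d_i/d_o ⇒ d_i = −m·d_o = −(-3.84)·(1.90) = 7.296 m.
1/f = 1/d_o + 1/d_i = 1/(1.90) + 1/(7.296) = 0.6634, so f = 1.51 m.
Since f is positive, the thin lens is converging.

f = 1.51 m (converging)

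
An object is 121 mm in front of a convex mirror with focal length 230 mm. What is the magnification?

For a convex mirror, f = -230 mm.
1/d_i = 1/f − 1/d_o = 1/(-230.0) − 1/(121) = -0.01261, so d_i = -79.29 mm.
m = −d_i/d_o = −(-79.29)/(121) = +0.655.
The image is virtual, upright and reduced, behind the mirror.

m = +0.655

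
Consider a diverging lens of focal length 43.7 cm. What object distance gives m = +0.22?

For a diverging lens, f = -43.7 cm.
m = −d_i/d_o ⇒ d_i = −m·d_o.
1/f = 1/d_o + 1/d_i = 1/d_o − 1/(m·d_o) = (1 − 1/m)/d_o, so d_o = f(1 − 1/m) = (-43.70)(1 − 1/(+0.22)) = 155 cm.

155 cm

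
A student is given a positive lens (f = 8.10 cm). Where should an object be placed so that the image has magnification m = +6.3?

6.81 cm

m = −d_i/d_o ⇒ d_i = −m·d_o.
1/f = 1/d_o + 1/d_i = 1/d_o − 1/(m·d_o) = (1 − 1/m)/d_o, so d_o = f(1 − 1/m) = (8.100)(1 − 1/(+6.3)) = 6.81 cm.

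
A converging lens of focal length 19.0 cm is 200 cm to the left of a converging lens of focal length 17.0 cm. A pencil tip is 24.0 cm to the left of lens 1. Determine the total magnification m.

m = +0.704

Lens 1: 1/d_i1 = 1/(19.0) − 1/(24.0) = 0.01096, so d_i1 = 91.20 cm; m₁ = −d_i1/d_o1 = -3.800.
d_o2 = 200 − (91.20) = 108.8 cm.
Lens 2: 1/d_i2 = 1/(17.0) − 1/(108.8) = 0.04963, so d_i2 = 20.15 cm; m₂ = −d_i2/d_o2 = -0.1852.
m = m₁·m₂ = (-3.800)(-0.1852) = +0.704.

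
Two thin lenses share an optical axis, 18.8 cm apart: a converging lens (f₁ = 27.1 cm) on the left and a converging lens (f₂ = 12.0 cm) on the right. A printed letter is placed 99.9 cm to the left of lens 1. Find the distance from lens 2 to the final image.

7.26 cm

Lens 1: 1/d_i1 = 1/f₁ − 1/d_o1 = 1/(27.1) − 1/(99.9) = 0.02689, so d_i1 = 37.19 cm.
The intermediate image is 37.19 cm to the right of lens 1, which lies 18.39 cm to the right of lens 2 — a virtual object — so d_o2 = −18.39 cm.
Lens 2: 1/d_i2 = 1/f₂ − 1/d_o2 = 1/(12.0) − 1/(-18.39) = 0.1377, so d_i2 = 7.26 cm.
The final image is real, 7.26 cm to the right of lens 2 (overall magnification ≈ -0.15).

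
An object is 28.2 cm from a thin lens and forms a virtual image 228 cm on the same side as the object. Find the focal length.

f = 32.2 cm (converging)

Virtual image ⇒ d_i = −228 cm.
1/f = 1/d_o + 1/d_i = 1/(28.2) + 1/(-228) = 0.03108, so f = 32.2 cm.
Since f is positive, the thin lens is converging.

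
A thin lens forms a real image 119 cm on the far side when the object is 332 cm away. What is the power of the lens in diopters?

P = +1.14 D

d_i = +119 cm.
1/f = 1/d_o + 1/d_i = 1/(332) + 1/(119) = 0.01142 cm⁻¹.
f = 87.60 cm = 0.8760 m, so P = 1/f = +1.14 D.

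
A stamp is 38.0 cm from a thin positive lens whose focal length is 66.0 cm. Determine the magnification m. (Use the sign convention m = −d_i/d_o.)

m = +2.36

1/d_i = 1/f − 1/d_o = 1/(66.00) − 1/(38.0) = -0.01116, so d_i = -89.57 cm.
m = −d_i/d_o = −(-89.57)/(38.0) = +2.36.
The image is virtual, upright and enlarged, on the same side as the object.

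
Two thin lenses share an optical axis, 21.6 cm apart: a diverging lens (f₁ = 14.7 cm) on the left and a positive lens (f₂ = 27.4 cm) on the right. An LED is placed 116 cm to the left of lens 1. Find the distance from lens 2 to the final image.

131 cm

Lens 1 is diverging, so f₁ = −14.7 cm.
Lens 1: 1/d_i1 = 1/f₁ − 1/d_o1 = 1/(-14.7) − 1/(116) = -0.07665, so d_i1 = -13.05 cm.
The intermediate image is 13.05 cm to the left of lens 1 (virtual), which is 21.6 − (-13.05) = 34.65 cm to the left of lens 2, so d_o2 = +34.65 cm.
Lens 2: 1/d_i2 = 1/f₂ − 1/d_o2 = 1/(27.4) − 1/(34.65) = 0.007636, so d_i2 = 131 cm.
The final image is real, 131 cm to the right of lens 2 (overall magnification ≈ -0.43).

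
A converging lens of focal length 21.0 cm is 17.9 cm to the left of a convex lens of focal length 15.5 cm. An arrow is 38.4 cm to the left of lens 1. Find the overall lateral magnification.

Lens 1: 1/d_i1 = 1/(21.0) − 1/(38.4) = 0.02158, so d_i1 = 46.34 cm; m₁ = −d_i1/d_o1 = -1.207.
d_o2 = 17.9 − (46.34) = -28.44 cm (virtual object).
Lens 2: 1/d_i2 = 1/(15.5) − 1/(-28.44) = 0.09968, so d_i2 = 10.03 cm; m₂ = −d_i2/d_o2 = +0.3528.
m = m₁·m₂ = (-1.207)(+0.3528) = -0.426.

m = -0.426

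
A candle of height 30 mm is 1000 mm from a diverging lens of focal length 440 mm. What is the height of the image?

9.17 mm

For a diverging lens, f = -440 mm.
1/d_i = 1/f − 1/d_o = 1/(-440.0) − 1/(1000) = -0.003273, so d_i = -305.6 mm.
m = −d_i/d_o = +0.3056.
|h_i| = |m|·h_o = 0.3056 × 30 = 9.17 mm. The image is virtual, upright and reduced, on the same side as the object.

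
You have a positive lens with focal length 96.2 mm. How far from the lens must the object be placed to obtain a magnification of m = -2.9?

m = −d_i/d_o ⇒ d_i = −m·d_o.
1/f = 1/d_o + 1/d_i = 1/d_o − 1/(m·d_o) = (1 − 1/m)/d_o, so d_o = f(1 − 1/m) = (96.20)(1 − 1/(-2.9)) = 129 mm.

129 mm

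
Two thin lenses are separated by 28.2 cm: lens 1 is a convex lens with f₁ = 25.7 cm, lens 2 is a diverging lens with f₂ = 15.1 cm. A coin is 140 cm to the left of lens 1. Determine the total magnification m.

m = -0.287

Lens 1: 1/d_i1 = 1/(25.7) − 1/(140) = 0.03177, so d_i1 = 31.48 cm; m₁ = −d_i1/d_o1 = -0.2249.
d_o2 = 28.2 − (31.48) = -3.280 cm (virtual object).
f₂ = −15.1 cm (diverging).
Lens 2: 1/d_i2 = 1/(-15.1) − 1/(-3.280) = 0.2387, so d_i2 = 4.190 cm; m₂ = −d_i2/d_o2 = +1.277.
m = m₁·m₂ = (-0.2249)(+1.277) = -0.287.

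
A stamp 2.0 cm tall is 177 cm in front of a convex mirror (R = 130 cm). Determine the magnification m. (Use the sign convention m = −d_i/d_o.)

m = +0.269

f = R/2 = 130/2 = 65.00 cm; for a convex mirror, f = -65.00 cm.
1/d_i = 1/f − 1/d_o = 1/(-65.00) − 1/(177) = -0.02103, so d_i = -47.54 cm.
m = −d_i/d_o = −(-47.54)/(177) = +0.269.
The image is virtual, upright and reduced, behind the mirror.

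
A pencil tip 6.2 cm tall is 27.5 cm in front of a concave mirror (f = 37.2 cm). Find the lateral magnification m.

1/d_i = 1/f − 1/d_o = 1/(37.20) − 1/(27.5) = -0.009482, so d_i = -105.5 cm.
m = −d_i/d_o = −(-105.5)/(27.5) = +3.84.
The image is virtual, upright and enlarged, behind the mirror.

m = +3.84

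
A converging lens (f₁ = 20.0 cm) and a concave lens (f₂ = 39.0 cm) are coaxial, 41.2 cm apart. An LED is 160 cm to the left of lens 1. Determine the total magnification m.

m = -0.0972

Lens 1: 1/d_i1 = 1/(20.0) − 1/(160) = 0.04375, so d_i1 = 22.86 cm; m₁ = −d_i1/d_o1 = -0.1429.
d_o2 = 41.2 − (22.86) = 18.34 cm.
f₂ = −39.0 cm (diverging).
Lens 2: 1/d_i2 = 1/(-39.0) − 1/(18.34) = -0.08017, so d_i2 = -12.47 cm; m₂ = −d_i2/d_o2 = +0.6802.
m = m₁·m₂ = (-0.1429)(+0.6802) = -0.0972.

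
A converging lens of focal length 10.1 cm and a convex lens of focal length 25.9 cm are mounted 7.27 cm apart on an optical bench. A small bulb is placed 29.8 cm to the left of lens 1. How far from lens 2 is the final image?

Lens 1: 1/d_i1 = 1/f₁ − 1/d_o1 = 1/(10.1) − 1/(29.8) = 0.06545, so d_i1 = 15.28 cm.
The intermediate image is 15.28 cm to the right of lens 1, which lies 8.010 cm to the right of lens 2 — a virtual object — so d_o2 = −8.010 cm.
Lens 2: 1/d_i2 = 1/f₂ − 1/d_o2 = 1/(25.9) − 1/(-8.010) = 0.1635, so d_i2 = 6.12 cm.
The final image is real, 6.12 cm to the right of lens 2 (overall magnification ≈ -0.39).

6.12 cm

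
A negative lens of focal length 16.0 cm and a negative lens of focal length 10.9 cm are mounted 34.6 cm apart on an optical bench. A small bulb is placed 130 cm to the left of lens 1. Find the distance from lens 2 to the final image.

Lens 1 is diverging, so f₁ = −16.0 cm.
Lens 1: 1/d_i1 = 1/f₁ − 1/d_o1 = 1/(-16.0) − 1/(130) = -0.07019, so d_i1 = -14.25 cm.
The intermediate image is 14.25 cm to the left of lens 1 (virtual), which is 34.6 − (-14.25) = 48.85 cm to the left of lens 2, so d_o2 = +48.85 cm.
Lens 2 is diverging, so f₂ = −10.9 cm.
Lens 2: 1/d_i2 = 1/f₂ − 1/d_o2 = 1/(-10.9) − 1/(48.85) = -0.1122, so d_i2 = -8.91 cm.
The final image is virtual, 8.91 cm to the left of lens 2 (overall magnification ≈ 0.020).

8.91 cm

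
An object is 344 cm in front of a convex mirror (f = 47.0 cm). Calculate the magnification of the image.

For a convex mirror, f = -47.0 cm.
1/d_i = 1/f − 1/d_o = 1/(-47.00) − 1/(344) = -0.02418, so d_i = -41.35 cm.
m = −d_i/d_o = −(-41.35)/(344) = +0.120.
The image is virtual, upright and reduced, behind the mirror.

m = +0.120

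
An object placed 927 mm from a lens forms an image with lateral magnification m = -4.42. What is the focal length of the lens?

f = 756 mm (converging)

m = −d_i/d_o ⇒ d_i = −m·d_o = −(-4.42)·(927) = 4097 mm.
1/f = 1/d_o + 1/d_i = 1/(927) + 1/(4097) = 0.001323, so f = 756 mm.
Since f is positive, the lens is converging.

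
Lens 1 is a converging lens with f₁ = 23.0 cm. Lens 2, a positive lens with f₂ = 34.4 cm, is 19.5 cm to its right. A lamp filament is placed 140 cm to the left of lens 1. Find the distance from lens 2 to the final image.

Lens 1: 1/d_i1 = 1/f₁ − 1/d_o1 = 1/(23.0) − 1/(140) = 0.03634, so d_i1 = 27.52 cm.
The intermediate image is 27.52 cm to the right of lens 1, which lies 8.020 cm to the right of lens 2 — a virtual object — so d_o2 = −8.020 cm.
Lens 2: 1/d_i2 = 1/f₂ − 1/d_o2 = 1/(34.4) − 1/(-8.020) = 0.1538, so d_i2 = 6.50 cm.
The final image is real, 6.50 cm to the right of lens 2 (overall magnification ≈ -0.16).

6.50 cm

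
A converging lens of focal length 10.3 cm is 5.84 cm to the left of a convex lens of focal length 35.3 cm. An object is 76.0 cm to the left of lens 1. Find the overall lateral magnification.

Lens 1: 1/d_i1 = 1/(10.3) − 1/(76.0) = 0.08393, so d_i1 = 11.91 cm; m₁ = −d_i1/d_o1 = -0.1567.
d_o2 = 5.84 − (11.91) = -6.070 cm (virtual object).
Lens 2: 1/d_i2 = 1/(35.3) − 1/(-6.070) = 0.1931, so d_i2 = 5.179 cm; m₂ = −d_i2/d_o2 = +0.8533.
m = m₁·m₂ = (-0.1567)(+0.8533) = -0.134.

m = -0.134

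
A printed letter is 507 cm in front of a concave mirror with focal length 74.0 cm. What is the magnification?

1/d_i = 1/f − 1/d_o = 1/(74.00) − 1/(507) = 0.01154, so d_i = 86.65 cm.
m = −d_i/d_o = −(86.65)/(507) = -0.171.
The image is real, inverted and reduced, in front of the mirror.

m = -0.171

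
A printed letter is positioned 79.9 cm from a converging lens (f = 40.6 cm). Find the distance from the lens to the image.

82.5 cm

Thin-lens equation: 1/s_i = 1/f − 1/s_o = 1/(40.60) − 1/(79.9) = 0.02463 − 0.01252 = 0.01211, so s_i = 82.5 cm.
The image is real, inverted and enlarged, on the far side of the lens.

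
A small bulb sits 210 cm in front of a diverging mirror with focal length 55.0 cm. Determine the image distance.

43.6 cm

For a diverging mirror, f = -55.0 cm.
Mirror equation: 1/d_i = 1/f − 1/d_o = 1/(-55.00) − 1/(210) = -0.01818 − 0.004762 = -0.02294, so d_i = -43.6 cm.
The image is virtual, upright and reduced, behind the mirror.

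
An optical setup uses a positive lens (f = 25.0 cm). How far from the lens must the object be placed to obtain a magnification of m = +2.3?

14.1 cm

m = −d_i/d_o ⇒ d_i = −m·d_o.
1/f = 1/d_o + 1/d_i = 1/d_o − 1/(m·d_o) = (1 − 1/m)/d_o, so d_o = f(1 − 1/m) = (25.00)(1 − 1/(+2.3)) = 14.1 cm.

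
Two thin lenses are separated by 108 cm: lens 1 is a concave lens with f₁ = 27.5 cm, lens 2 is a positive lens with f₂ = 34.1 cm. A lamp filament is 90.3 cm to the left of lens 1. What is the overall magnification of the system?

m = -0.0838

f₁ = −27.5 cm (diverging).
Lens 1: 1/d_i1 = 1/(-27.5) − 1/(90.3) = -0.04744, so d_i1 = -21.08 cm; m₁ = −d_i1/d_o1 = +0.2334.
d_o2 = 108 − (-21.08) = 129.1 cm.
Lens 2: 1/d_i2 = 1/(34.1) − 1/(129.1) = 0.02158, so d_i2 = 46.34 cm; m₂ = −d_i2/d_o2 = -0.3589.
m = m₁·m₂ = (+0.2334)(-0.3589) = -0.0838.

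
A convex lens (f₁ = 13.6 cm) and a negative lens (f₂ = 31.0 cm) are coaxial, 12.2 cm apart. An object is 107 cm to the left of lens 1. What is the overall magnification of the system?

Lens 1: 1/d_i1 = 1/(13.6) − 1/(107) = 0.06418, so d_i1 = 15.58 cm; m₁ = −d_i1/d_o1 = -0.1456.
d_o2 = 12.2 − (15.58) = -3.380 cm (virtual object).
f₂ = −31.0 cm (diverging).
Lens 2: 1/d_i2 = 1/(-31.0) − 1/(-3.380) = 0.2636, so d_i2 = 3.794 cm; m₂ = −d_i2/d_o2 = +1.122.
m = m₁·m₂ = (-0.1456)(+1.122) = -0.163.

m = -0.163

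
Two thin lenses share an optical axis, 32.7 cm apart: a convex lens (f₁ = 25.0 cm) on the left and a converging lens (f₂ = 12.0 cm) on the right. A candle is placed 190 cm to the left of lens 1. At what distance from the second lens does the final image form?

Lens 1: 1/d_i1 = 1/f₁ − 1/d_o1 = 1/(25.0) − 1/(190) = 0.03474, so d_i1 = 28.79 cm.
The intermediate image is 28.79 cm to the right of lens 1, which is 32.7 − (28.79) = 3.910 cm to the left of lens 2, so d_o2 = +3.910 cm.
Lens 2: 1/d_i2 = 1/f₂ − 1/d_o2 = 1/(12.0) − 1/(3.910) = -0.1724, so d_i2 = -5.80 cm.
The final image is virtual, 5.80 cm to the left of lens 2 (overall magnification ≈ -0.22).

5.80 cm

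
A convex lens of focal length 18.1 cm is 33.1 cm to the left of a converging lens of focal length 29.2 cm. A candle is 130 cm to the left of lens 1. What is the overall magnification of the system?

m = -0.276

Lens 1: 1/d_i1 = 1/(18.1) − 1/(130) = 0.04756, so d_i1 = 21.03 cm; m₁ = −d_i1/d_o1 = -0.1618.
d_o2 = 33.1 − (21.03) = 12.07 cm.
Lens 2: 1/d_i2 = 1/(29.2) − 1/(12.07) = -0.04860, so d_i2 = -20.57 cm; m₂ = −d_i2/d_o2 = +1.705.
m = m₁·m₂ = (-0.1618)(+1.705) = -0.276.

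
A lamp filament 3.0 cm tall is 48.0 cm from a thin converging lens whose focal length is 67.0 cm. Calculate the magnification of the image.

m = +3.53

1/d_i = 1/f − 1/d_o = 1/(67.00) − 1/(48.0) = -0.005908, so d_i = -169.3 cm.
m = −d_i/d_o = −(-169.3)/(48.0) = +3.53.
The image is virtual, upright and enlarged, on the same side as the object.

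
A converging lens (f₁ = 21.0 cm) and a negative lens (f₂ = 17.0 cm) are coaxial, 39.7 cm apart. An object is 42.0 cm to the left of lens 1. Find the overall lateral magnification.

Lens 1: 1/d_i1 = 1/(21.0) − 1/(42.0) = 0.02381, so d_i1 = 42.00 cm; m₁ = −d_i1/d_o1 = -1.000.
d_o2 = 39.7 − (42.00) = -2.300 cm (virtual object).
f₂ = −17.0 cm (diverging).
Lens 2: 1/d_i2 = 1/(-17.0) − 1/(-2.300) = 0.3760, so d_i2 = 2.660 cm; m₂ = −d_i2/d_o2 = +1.156.
m = m₁·m₂ = (-1.000)(+1.156) = -1.16.

m = -1.16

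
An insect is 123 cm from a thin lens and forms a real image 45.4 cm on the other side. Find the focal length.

f = 33.2 cm (converging)

Real image ⇒ d_i = +45.4 cm.
1/f = 1/d_o + 1/d_i = 1/(123) + 1/(45.4) = 0.03016, so f = 33.2 cm.
Since f is positive, the thin lens is converging.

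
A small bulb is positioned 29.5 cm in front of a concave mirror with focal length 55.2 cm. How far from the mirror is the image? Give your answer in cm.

63.4 cm

Mirror equation: 1/v = 1/f − 1/u = 1/(55.20) − 1/(29.5) = 0.01812 − 0.03390 = -0.01578, so v = -63.4 cm.
The image is virtual, upright and enlarged, behind the mirror.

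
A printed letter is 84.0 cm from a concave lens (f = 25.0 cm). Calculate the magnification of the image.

For a concave lens, f = -25.0 cm.
1/d_i = 1/f − 1/d_o = 1/(-25.00) − 1/(84.0) = -0.05190, so d_i = -19.27 cm.
m = −d_i/d_o = −(-19.27)/(84.0) = +0.229.
The image is virtual, upright and reduced, on the same side as the object.

m = +0.229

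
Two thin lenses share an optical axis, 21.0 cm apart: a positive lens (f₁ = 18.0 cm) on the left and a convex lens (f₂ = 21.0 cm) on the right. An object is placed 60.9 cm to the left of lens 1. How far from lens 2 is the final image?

3.74 cm

Lens 1: 1/d_i1 = 1/f₁ − 1/d_o1 = 1/(18.0) − 1/(60.9) = 0.03914, so d_i1 = 25.55 cm.
The intermediate image is 25.55 cm to the right of lens 1, which lies 4.550 cm to the right of lens 2 — a virtual object — so d_o2 = −4.550 cm.
Lens 2: 1/d_i2 = 1/f₂ − 1/d_o2 = 1/(21.0) − 1/(-4.550) = 0.2674, so d_i2 = 3.74 cm.
The final image is real, 3.74 cm to the right of lens 2 (overall magnification ≈ -0.34).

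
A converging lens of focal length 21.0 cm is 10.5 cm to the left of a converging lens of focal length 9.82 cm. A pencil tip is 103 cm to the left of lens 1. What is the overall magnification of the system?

Lens 1: 1/d_i1 = 1/(21.0) − 1/(103) = 0.03791, so d_i1 = 26.38 cm; m₁ = −d_i1/d_o1 = -0.2561.
d_o2 = 10.5 − (26.38) = -15.88 cm (virtual object).
Lens 2: 1/d_i2 = 1/(9.82) − 1/(-15.88) = 0.1648, so d_i2 = 6.068 cm; m₂ = −d_i2/d_o2 = +0.3821.
m = m₁·m₂ = (-0.2561)(+0.3821) = -0.0979.

m = -0.0979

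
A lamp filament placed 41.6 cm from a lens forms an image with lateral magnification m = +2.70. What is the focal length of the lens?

f = 66.1 cm (converging)

m = −d_i/d_o ⇒ d_i = −m·d_o = −(+2.70)·(41.6) = -112.3 cm.
1/f = 1/d_o + 1/d_i = 1/(41.6) + 1/(-112.3) = 0.01513, so f = 66.1 cm.
Since f is positive, the lens is converging.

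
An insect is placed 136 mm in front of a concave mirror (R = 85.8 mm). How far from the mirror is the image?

62.7 mm

f = R/2 = 85.8/2 = 42.90 mm.
Mirror equation: 1/d_i = 1/f − 1/d_o = 1/(42.90) − 1/(136) = 0.02331 − 0.007353 = 0.01596, so d_i = 62.7 mm.
The image is real, inverted and reduced, in front of the mirror.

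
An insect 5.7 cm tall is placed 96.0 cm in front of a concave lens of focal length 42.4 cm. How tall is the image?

1.75 cm

For a concave lens, f = -42.4 cm.
1/d_i = 1/f − 1/d_o = 1/(-42.40) − 1/(96.0) = -0.03400, so d_i = -29.41 cm.
m = −d_i/d_o = +0.3064.
|h_i| = |m|·h_o = 0.3064 × 5.7 = 1.75 cm. The image is virtual, upright and reduced, on the same side as the object.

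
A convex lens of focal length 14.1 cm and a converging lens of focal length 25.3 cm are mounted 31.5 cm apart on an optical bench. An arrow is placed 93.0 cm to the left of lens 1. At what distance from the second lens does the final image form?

36.1 cm

Lens 1: 1/d_i1 = 1/f₁ − 1/d_o1 = 1/(14.1) − 1/(93.0) = 0.06017, so d_i1 = 16.62 cm.
The intermediate image is 16.62 cm to the right of lens 1, which is 31.5 − (16.62) = 14.88 cm to the left of lens 2, so d_o2 = +14.88 cm.
Lens 2: 1/d_i2 = 1/f₂ − 1/d_o2 = 1/(25.3) − 1/(14.88) = -0.02768, so d_i2 = -36.1 cm.
The final image is virtual, 36.1 cm to the left of lens 2 (overall magnification ≈ -0.43).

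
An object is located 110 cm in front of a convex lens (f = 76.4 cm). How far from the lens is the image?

Thin-lens equation: 1/q = 1/f − 1/p = 1/(76.40) − 1/(110) = 0.01309 − 0.009091 = 0.003998, so q = 250 cm.
The image is real, inverted and enlarged, on the far side of the lens.

250 cm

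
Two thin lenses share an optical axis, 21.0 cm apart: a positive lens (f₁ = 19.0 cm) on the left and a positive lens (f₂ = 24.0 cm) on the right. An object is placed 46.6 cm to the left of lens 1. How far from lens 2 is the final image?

Lens 1: 1/d_i1 = 1/f₁ − 1/d_o1 = 1/(19.0) − 1/(46.6) = 0.03117, so d_i1 = 32.08 cm.
The intermediate image is 32.08 cm to the right of lens 1, which lies 11.08 cm to the right of lens 2 — a virtual object — so d_o2 = −11.08 cm.
Lens 2: 1/d_i2 = 1/f₂ − 1/d_o2 = 1/(24.0) − 1/(-11.08) = 0.1319, so d_i2 = 7.58 cm.
The final image is real, 7.58 cm to the right of lens 2 (overall magnification ≈ -0.47).

7.58 cm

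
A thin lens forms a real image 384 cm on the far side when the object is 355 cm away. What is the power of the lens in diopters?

d_i = +384 cm.
1/f = 1/d_o + 1/d_i = 1/(355) + 1/(384) = 0.005421 cm⁻¹.
f = 184.5 cm = 1.845 m, so P = 1/f = +0.542 D.

P = +0.542 D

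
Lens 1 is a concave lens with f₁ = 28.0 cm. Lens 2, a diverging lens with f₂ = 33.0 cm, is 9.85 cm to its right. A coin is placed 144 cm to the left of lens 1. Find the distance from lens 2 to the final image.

Lens 1 is diverging, so f₁ = −28.0 cm.
Lens 1: 1/d_i1 = 1/f₁ − 1/d_o1 = 1/(-28.0) − 1/(144) = -0.04266, so d_i1 = -23.44 cm.
The intermediate image is 23.44 cm to the left of lens 1 (virtual), which is 9.85 − (-23.44) = 33.29 cm to the left of lens 2, so d_o2 = +33.29 cm.
Lens 2 is diverging, so f₂ = −33.0 cm.
Lens 2: 1/d_i2 = 1/f₂ − 1/d_o2 = 1/(-33.0) − 1/(33.29) = -0.06034, so d_i2 = -16.6 cm.
The final image is virtual, 16.6 cm to the left of lens 2 (overall magnification ≈ 0.081).

16.6 cm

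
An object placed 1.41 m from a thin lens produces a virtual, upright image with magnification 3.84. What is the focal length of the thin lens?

m = −d_i/d_o ⇒ d_i = −m·d_o = −(+3.84)·(1.41) = -5.414 m.
1/f = 1/d_o + 1/d_i = 1/(1.41) + 1/(-5.414) = 0.5245, so f = 1.91 m.
Since f is positive, the thin lens is converging.

f = 1.91 m (converging)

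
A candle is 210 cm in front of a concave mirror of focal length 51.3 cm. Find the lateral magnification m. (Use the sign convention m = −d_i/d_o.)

m = -0.323

1/d_i = 1/f − 1/d_o = 1/(51.30) − 1/(210) = 0.01473, so d_i = 67.88 cm.
m = −d_i/d_o = −(67.88)/(210) = -0.323.
The image is real, inverted and reduced, in front of the mirror.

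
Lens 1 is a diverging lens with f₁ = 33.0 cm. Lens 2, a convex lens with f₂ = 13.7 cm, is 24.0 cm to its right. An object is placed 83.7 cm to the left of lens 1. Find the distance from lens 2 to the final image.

Lens 1 is diverging, so f₁ = −33.0 cm.
Lens 1: 1/d_i1 = 1/f₁ − 1/d_o1 = 1/(-33.0) − 1/(83.7) = -0.04225, so d_i1 = -23.67 cm.
The intermediate image is 23.67 cm to the left of lens 1 (virtual), which is 24.0 − (-23.67) = 47.67 cm to the left of lens 2, so d_o2 = +47.67 cm.
Lens 2: 1/d_i2 = 1/f₂ − 1/d_o2 = 1/(13.7) − 1/(47.67) = 0.05202, so d_i2 = 19.2 cm.
The final image is real, 19.2 cm to the right of lens 2 (overall magnification ≈ -0.11).

19.2 cm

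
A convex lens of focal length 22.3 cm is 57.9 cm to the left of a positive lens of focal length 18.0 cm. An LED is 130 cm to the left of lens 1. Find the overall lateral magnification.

m = +0.287

Lens 1: 1/d_i1 = 1/(22.3) − 1/(130) = 0.03715, so d_i1 = 26.92 cm; m₁ = −d_i1/d_o1 = -0.2071.
d_o2 = 57.9 − (26.92) = 30.98 cm.
Lens 2: 1/d_i2 = 1/(18.0) − 1/(30.98) = 0.02328, so d_i2 = 42.96 cm; m₂ = −d_i2/d_o2 = -1.387.
m = m₁·m₂ = (-0.2071)(-1.387) = +0.287.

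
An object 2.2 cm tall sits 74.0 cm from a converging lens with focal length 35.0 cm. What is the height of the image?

1.97 cm

1/d_i = 1/f − 1/d_o = 1/(35.00) − 1/(74.0) = 0.01506, so d_i = 66.41 cm.
m = −d_i/d_o = -0.8974.
|h_i| = |m|·h_o = 0.8974 × 2.2 = 1.97 cm. The image is real, inverted and reduced, on the far side of the lens.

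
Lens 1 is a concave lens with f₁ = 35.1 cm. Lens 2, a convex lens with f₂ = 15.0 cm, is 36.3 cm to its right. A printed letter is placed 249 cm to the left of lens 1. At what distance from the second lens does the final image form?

19.3 cm

Lens 1 is diverging, so f₁ = −35.1 cm.
Lens 1: 1/d_i1 = 1/f₁ − 1/d_o1 = 1/(-35.1) − 1/(249) = -0.03251, so d_i1 = -30.76 cm.
The intermediate image is 30.76 cm to the left of lens 1 (virtual), which is 36.3 − (-30.76) = 67.06 cm to the left of lens 2, so d_o2 = +67.06 cm.
Lens 2: 1/d_i2 = 1/f₂ − 1/d_o2 = 1/(15.0) − 1/(67.06) = 0.05175, so d_i2 = 19.3 cm.
The final image is real, 19.3 cm to the right of lens 2 (overall magnification ≈ -0.036).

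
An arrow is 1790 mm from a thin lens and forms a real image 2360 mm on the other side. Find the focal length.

f = 1020 mm (converging)

Real image ⇒ d_i = +2360 mm.
1/f = 1/d_o + 1/d_i = 1/(1790) + 1/(2360) = 0.0009824, so f = 1020 mm.
Since f is positive, the thin lens is converging.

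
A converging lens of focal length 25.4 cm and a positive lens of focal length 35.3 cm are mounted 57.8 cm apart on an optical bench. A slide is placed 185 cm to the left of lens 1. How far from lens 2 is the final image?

144 cm

Lens 1: 1/d_i1 = 1/f₁ − 1/d_o1 = 1/(25.4) − 1/(185) = 0.03396, so d_i1 = 29.44 cm.
The intermediate image is 29.44 cm to the right of lens 1, which is 57.8 − (29.44) = 28.36 cm to the left of lens 2, so d_o2 = +28.36 cm.
Lens 2: 1/d_i2 = 1/f₂ − 1/d_o2 = 1/(35.3) − 1/(28.36) = -0.006932, so d_i2 = -144 cm.
The final image is virtual, 144 cm to the left of lens 2 (overall magnification ≈ -0.81).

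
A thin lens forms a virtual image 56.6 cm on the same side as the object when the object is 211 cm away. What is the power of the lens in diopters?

Virtual image ⇒ d_i = −56.6 cm.
1/f = 1/d_o + 1/d_i = 1/(211) + 1/(-56.6) = -0.01293 cm⁻¹.
f = -77.35 cm = -0.7735 m, so P = 1/f = -1.29 D.

P = -1.29 D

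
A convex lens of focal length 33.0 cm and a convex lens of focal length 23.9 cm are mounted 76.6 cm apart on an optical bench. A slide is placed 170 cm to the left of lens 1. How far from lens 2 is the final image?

72.5 cm

Lens 1: 1/d_i1 = 1/f₁ − 1/d_o1 = 1/(33.0) − 1/(170) = 0.02442, so d_i1 = 40.95 cm.
The intermediate image is 40.95 cm to the right of lens 1, which is 76.6 − (40.95) = 35.65 cm to the left of lens 2, so d_o2 = +35.65 cm.
Lens 2: 1/d_i2 = 1/f₂ − 1/d_o2 = 1/(23.9) − 1/(35.65) = 0.01379, so d_i2 = 72.5 cm.
The final image is real, 72.5 cm to the right of lens 2 (overall magnification ≈ 0.49).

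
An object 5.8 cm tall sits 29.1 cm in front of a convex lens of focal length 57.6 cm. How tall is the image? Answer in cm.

1/d_i = 1/f − 1/d_o = 1/(57.60) − 1/(29.1) = -0.01700, so d_i = -58.81 cm.
m = −d_i/d_o = +2.021.
|h_i| = |m|·h_o = 2.021 × 5.8 = 11.7 cm. The image is virtual, upright and enlarged, on the same side as the object.

11.7 cm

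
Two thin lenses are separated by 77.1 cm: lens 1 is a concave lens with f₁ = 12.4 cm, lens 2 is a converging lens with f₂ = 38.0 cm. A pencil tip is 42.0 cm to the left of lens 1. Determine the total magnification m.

m = -0.178

f₁ = −12.4 cm (diverging).
Lens 1: 1/d_i1 = 1/(-12.4) − 1/(42.0) = -0.1045, so d_i1 = -9.574 cm; m₁ = −d_i1/d_o1 = +0.2280.
d_o2 = 77.1 − (-9.574) = 86.67 cm.
Lens 2: 1/d_i2 = 1/(38.0) − 1/(86.67) = 0.01478, so d_i2 = 67.67 cm; m₂ = −d_i2/d_o2 = -0.7808.
m = m₁·m₂ = (+0.2280)(-0.7808) = -0.178.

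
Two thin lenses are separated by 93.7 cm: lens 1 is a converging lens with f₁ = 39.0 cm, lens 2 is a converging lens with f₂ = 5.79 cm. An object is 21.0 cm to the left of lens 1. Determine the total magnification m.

Lens 1: 1/d_i1 = 1/(39.0) − 1/(21.0) = -0.02198, so d_i1 = -45.50 cm; m₁ = −d_i1/d_o1 = +2.167.
d_o2 = 93.7 − (-45.50) = 139.2 cm.
Lens 2: 1/d_i2 = 1/(5.79) − 1/(139.2) = 0.1655, so d_i2 = 6.041 cm; m₂ = −d_i2/d_o2 = -0.04340.
m = m₁·m₂ = (+2.167)(-0.04340) = -0.0940.

m = -0.0940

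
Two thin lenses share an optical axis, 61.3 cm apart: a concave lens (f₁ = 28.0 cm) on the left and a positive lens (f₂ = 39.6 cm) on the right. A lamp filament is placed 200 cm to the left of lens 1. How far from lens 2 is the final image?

73.5 cm

Lens 1 is diverging, so f₁ = −28.0 cm.
Lens 1: 1/d_i1 = 1/f₁ − 1/d_o1 = 1/(-28.0) − 1/(200) = -0.04071, so d_i1 = -24.56 cm.
The intermediate image is 24.56 cm to the left of lens 1 (virtual), which is 61.3 − (-24.56) = 85.86 cm to the left of lens 2, so d_o2 = +85.86 cm.
Lens 2: 1/d_i2 = 1/f₂ − 1/d_o2 = 1/(39.6) − 1/(85.86) = 0.01361, so d_i2 = 73.5 cm.
The final image is real, 73.5 cm to the right of lens 2 (overall magnification ≈ -0.11).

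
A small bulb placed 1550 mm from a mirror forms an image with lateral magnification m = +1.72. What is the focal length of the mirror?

f = 3700 mm (concave)

m = −d_i/d_o ⇒ d_i = −m·d_o = −(+1.72)·(1550) = -2666 mm.
1/f = 1/d_o + 1/d_i = 1/(1550) + 1/(-2666) = 0.0002701, so f = 3700 mm.
Since f is positive, the mirror is concave.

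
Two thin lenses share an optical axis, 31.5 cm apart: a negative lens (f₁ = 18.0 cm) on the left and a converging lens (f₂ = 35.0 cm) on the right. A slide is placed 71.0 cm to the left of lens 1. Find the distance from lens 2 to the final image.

148 cm

Lens 1 is diverging, so f₁ = −18.0 cm.
Lens 1: 1/d_i1 = 1/f₁ − 1/d_o1 = 1/(-18.0) − 1/(71.0) = -0.06964, so d_i1 = -14.36 cm.
The intermediate image is 14.36 cm to the left of lens 1 (virtual), which is 31.5 − (-14.36) = 45.86 cm to the left of lens 2, so d_o2 = +45.86 cm.
Lens 2: 1/d_i2 = 1/f₂ − 1/d_o2 = 1/(35.0) − 1/(45.86) = 0.006766, so d_i2 = 148 cm.
The final image is real, 148 cm to the right of lens 2 (overall magnification ≈ -0.65).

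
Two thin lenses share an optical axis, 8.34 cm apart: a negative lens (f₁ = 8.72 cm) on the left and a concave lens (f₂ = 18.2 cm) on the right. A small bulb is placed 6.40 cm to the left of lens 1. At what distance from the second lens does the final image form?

7.24 cm

Lens 1 is diverging, so f₁ = −8.72 cm.
Lens 1: 1/d_i1 = 1/f₁ − 1/d_o1 = 1/(-8.72) − 1/(6.40) = -0.2709, so d_i1 = -3.691 cm.
The intermediate image is 3.691 cm to the left of lens 1 (virtual), which is 8.34 − (-3.691) = 12.03 cm to the left of lens 2, so d_o2 = +12.03 cm.
Lens 2 is diverging, so f₂ = −18.2 cm.
Lens 2: 1/d_i2 = 1/f₂ − 1/d_o2 = 1/(-18.2) − 1/(12.03) = -0.1381, so d_i2 = -7.24 cm.
The final image is virtual, 7.24 cm to the left of lens 2 (overall magnification ≈ 0.35).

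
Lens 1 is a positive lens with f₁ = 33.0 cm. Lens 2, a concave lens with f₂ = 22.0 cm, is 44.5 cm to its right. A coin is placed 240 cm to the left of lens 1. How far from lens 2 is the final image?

4.86 cm

Lens 1: 1/d_i1 = 1/f₁ − 1/d_o1 = 1/(33.0) − 1/(240) = 0.02614, so d_i1 = 38.26 cm.
The intermediate image is 38.26 cm to the right of lens 1, which is 44.5 − (38.26) = 6.240 cm to the left of lens 2, so d_o2 = +6.240 cm.
Lens 2 is diverging, so f₂ = −22.0 cm.
Lens 2: 1/d_i2 = 1/f₂ − 1/d_o2 = 1/(-22.0) − 1/(6.240) = -0.2057, so d_i2 = -4.86 cm.
The final image is virtual, 4.86 cm to the left of lens 2 (overall magnification ≈ -0.12).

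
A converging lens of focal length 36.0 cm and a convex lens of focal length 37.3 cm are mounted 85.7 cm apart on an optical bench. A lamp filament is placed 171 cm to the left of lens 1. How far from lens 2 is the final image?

Lens 1: 1/d_i1 = 1/f₁ − 1/d_o1 = 1/(36.0) − 1/(171) = 0.02193, so d_i1 = 45.60 cm.
The intermediate image is 45.60 cm to the right of lens 1, which is 85.7 − (45.60) = 40.10 cm to the left of lens 2, so d_o2 = +40.10 cm.
Lens 2: 1/d_i2 = 1/f₂ − 1/d_o2 = 1/(37.3) − 1/(40.10) = 0.001872, so d_i2 = 534 cm.
The final image is real, 534 cm to the right of lens 2 (overall magnification ≈ 3.6).

534 cm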